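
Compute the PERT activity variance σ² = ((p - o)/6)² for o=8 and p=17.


σ² = ((p - o) / 6)² = (p - o)² / 36
= (17 - 8)² / 36
= 9² / 36
= 81 / 36
= 2.2500


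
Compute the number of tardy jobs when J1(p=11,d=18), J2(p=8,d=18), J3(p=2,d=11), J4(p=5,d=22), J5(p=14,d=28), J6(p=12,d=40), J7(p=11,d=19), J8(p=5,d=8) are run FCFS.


Completion vs due date:
  J1: C=11, d=18 → on time
  J2: C=19, d=18 → TARDY
  J3: C=21, d=11 → TARDY
  J4: C=26, d=22 → TARDY
  J5: C=40, d=28 → TARDY
  J6: C=52, d=40 → TARDY
  J7: C=63, d=19 → TARDY
  J8: C=68, d=8 → TARDY
Tardy jobs: J2, J3, J4, J5, J6, J7, J8
Count = 7


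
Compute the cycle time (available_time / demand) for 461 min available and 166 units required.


Cycle time = available time / demand
= 461 / 166
= 2.78 min/unit


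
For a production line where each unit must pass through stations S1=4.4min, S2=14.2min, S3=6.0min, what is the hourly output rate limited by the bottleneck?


Bottleneck = longest station time
Station times: [4.4, 14.2, 6.0]
Max = 14.2 min
Rate = 60 / 14.2
= 4.23 units/hour (bottleneck: 14.2min)


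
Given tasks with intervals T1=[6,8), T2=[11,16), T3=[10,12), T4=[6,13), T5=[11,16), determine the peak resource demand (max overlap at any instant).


Check each time point for overlaps:
  t=11: 4 tasks active (T2, T3, T4, T5)
Max concurrent = 4


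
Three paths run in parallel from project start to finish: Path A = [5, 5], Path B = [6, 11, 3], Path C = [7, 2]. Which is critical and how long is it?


Path A: 5 + 5 = 10
Path B: 6 + 11 + 3 = 20
Path C: 7 + 2 = 9
Critical path = longest = max(10, 20, 9)
= 20 (Path B)


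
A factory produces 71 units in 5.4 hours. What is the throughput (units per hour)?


Throughput = units / time
= 71 / 5.4
= 13.1 units/hour


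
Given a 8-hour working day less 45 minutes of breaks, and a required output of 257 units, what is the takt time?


Available = 8×60 - 45 = 435 min
Takt time = 435 / 257
= 1.69 min/unit


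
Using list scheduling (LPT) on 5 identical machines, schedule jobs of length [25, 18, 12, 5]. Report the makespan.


Jobs (LPT sorted): [25, 18, 12, 5]
Machines: 5
  J=25 → Machine 1 (load: 0+25=25)
  J=18 → Machine 2 (load: 0+18=18)
  J=12 → Machine 3 (load: 0+12=12)
  J=5 → Machine 4 (load: 0+5=5)
Machine loads: [25, 18, 12, 5, 0]
Makespan = max = 25 time units


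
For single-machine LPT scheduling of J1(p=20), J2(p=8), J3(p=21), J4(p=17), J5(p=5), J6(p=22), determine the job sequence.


LPT: sort by longest processing time first
  J6: p=22
  J3: p=21
  J1: p=20
  J4: p=17
  J2: p=8
  J5: p=5
Order: J6 → J3 → J1 → J4 → J2 → J5


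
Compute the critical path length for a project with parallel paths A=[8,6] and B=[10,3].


Path A: 8 + 6 = 14
Path B: 10 + 3 = 13
Critical path = longest = max(14, 13)
= 14 (Path A)


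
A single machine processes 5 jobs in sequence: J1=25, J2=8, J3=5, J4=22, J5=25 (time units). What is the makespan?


Sequential makespan: sum all processing times
= 25 + 8 + 5 + 22 + 25
= 85 time units


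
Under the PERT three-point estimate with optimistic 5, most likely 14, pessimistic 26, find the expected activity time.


te = (o + 4m + p) / 6
= (5 + 4×14 + 26) / 6
= (5 + 56 + 26) / 6
= 87 / 6
= 14.50


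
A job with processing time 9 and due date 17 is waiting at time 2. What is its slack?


Slack = due - current_time - processing
= 17 - 2 - 9
= 6


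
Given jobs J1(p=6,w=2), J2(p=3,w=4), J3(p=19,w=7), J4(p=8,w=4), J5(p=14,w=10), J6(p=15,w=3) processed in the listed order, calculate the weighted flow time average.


Completion times:
  J1: C=6, w×C=2×6=12
  J2: C=9, w×C=4×9=36
  J3: C=28, w×C=7×28=196
  J4: C=36, w×C=4×36=144
  J5: C=50, w×C=10×50=500
  J6: C=65, w×C=3×65=195
Sum w×C = 1083
Sum w = 30
Weighted avg = 1083/30
= 36.10


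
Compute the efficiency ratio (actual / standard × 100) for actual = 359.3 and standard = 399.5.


Efficiency = (actual / standard) × 100
= (359.3 / 399.5) × 100
= 89.9%


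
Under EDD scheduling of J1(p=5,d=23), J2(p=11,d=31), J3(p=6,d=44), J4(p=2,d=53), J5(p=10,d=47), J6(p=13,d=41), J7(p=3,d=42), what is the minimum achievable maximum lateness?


EDD order: J1 → J2 → J6 → J7 → J3 → J5 → J4
Completion and lateness:
  J1: C=5, d=23, L=5-23=-18
  J2: C=16, d=31, L=16-31=-15
  J6: C=29, d=41, L=29-41=-12
  J7: C=32, d=42, L=32-42=-10
  J3: C=38, d=44, L=38-44=-6
  J5: C=48, d=47, L=48-47=1
  J4: C=50, d=53, L=50-53=-3
Lmax = max(-18, -15, -12, -10, -6, 1, -3)
= 1


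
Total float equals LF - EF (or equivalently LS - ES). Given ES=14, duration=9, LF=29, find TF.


EF = ES + duration = 14 + 9 = 23
LS = LF - duration = 29 - 9 = 20
Total Float = LF - EF = 29 - 23
(or LS - ES = 20 - 14)
= 6


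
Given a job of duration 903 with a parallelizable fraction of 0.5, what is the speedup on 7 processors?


Amdahl's law: T_p = T × ((1-p) + p/N)
= 903 × ((1-0.5) + 0.5/7)
= 903 × (0.50 + 0.0714)
= 903 × 0.5714
= 516.00
Speedup = 903/516.00
= 1.75×


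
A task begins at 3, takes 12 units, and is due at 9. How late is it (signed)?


Completion = 3 + 12 = 15
Lateness = C - d = 15 - 9
= 6


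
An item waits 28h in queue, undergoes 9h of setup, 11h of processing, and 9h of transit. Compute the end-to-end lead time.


Lead time = queue + setup + processing + transit
= 28 + 9 + 11 + 9
= 57 hours


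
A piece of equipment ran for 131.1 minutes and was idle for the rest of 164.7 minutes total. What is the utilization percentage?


Utilization = busy / total × 100
= 131.1 / 164.7 × 100
= 79.6%


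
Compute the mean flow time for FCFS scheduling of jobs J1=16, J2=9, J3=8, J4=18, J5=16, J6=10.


Completion times:
  J1: completes at 16
  J2: completes at 25
  J3: completes at 33
  J4: completes at 51
  J5: completes at 67
  J6: completes at 77
Sum = 269
Average = 269/6
= 44.83


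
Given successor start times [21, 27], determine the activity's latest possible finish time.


LF = min of all successor start times
Successors start at: [21, 27]
LF = min(21, 27)
= 21


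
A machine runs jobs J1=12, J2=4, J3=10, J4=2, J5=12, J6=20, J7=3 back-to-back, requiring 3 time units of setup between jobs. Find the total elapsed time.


Makespan = Σ processing + (n-1) × setup
= (12 + 4 + 10 + 2 + 12 + 20 + 3) + (7-1)×3
= 63 + 18
= 81 time units


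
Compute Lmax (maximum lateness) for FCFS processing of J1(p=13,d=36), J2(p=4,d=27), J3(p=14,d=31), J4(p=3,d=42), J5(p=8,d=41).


Lateness per job (L = C - d):
  J1: C=13, d=36, L=-23
  J2: C=17, d=27, L=-10
  J3: C=31, d=31, L=0
  J4: C=34, d=42, L=-8
  J5: C=42, d=41, L=1
Lmax = max(-23, -10, 0, -8, 1)
= 1


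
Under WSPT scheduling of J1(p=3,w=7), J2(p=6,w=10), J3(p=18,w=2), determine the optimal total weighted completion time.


WSPT order (by p/w): J1 → J2 → J3
  J1: C=3, w·C=7×3=21
  J2: C=9, w·C=10×9=90
  J3: C=27, w·C=2×27=54
Σ w·C = 165
= 165


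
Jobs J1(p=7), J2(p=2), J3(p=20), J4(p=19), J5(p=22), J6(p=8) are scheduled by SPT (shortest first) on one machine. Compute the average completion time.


SPT order: J2 → J1 → J6 → J4 → J3 → J5
Completion times:
  J2: C=2
  J1: C=9
  J6: C=17
  J4: C=36
  J3: C=56
  J5: C=78
Sum = 198, n = 6
Mean flow = 198/6
= 33.00


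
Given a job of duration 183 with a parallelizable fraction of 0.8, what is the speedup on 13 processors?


Amdahl's law: T_p = T × ((1-p) + p/N)
= 183 × ((1-0.8) + 0.8/13)
= 183 × (0.20 + 0.0615)
= 183 × 0.2615
= 47.86
Speedup = 183/47.86
= 3.82×


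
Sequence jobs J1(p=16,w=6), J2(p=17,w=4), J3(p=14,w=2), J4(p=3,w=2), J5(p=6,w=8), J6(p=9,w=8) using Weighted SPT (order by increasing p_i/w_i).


WSPT (Smith's rule): sort by p/w ascending
  J5: p/w = 6/8 = 0.750
  J6: p/w = 9/8 = 1.125
  J4: p/w = 3/2 = 1.500
  J1: p/w = 16/6 = 2.667
  J2: p/w = 17/4 = 4.250
  J3: p/w = 14/2 = 7.000
Order: J5 → J6 → J4 → J1 → J2 → J3


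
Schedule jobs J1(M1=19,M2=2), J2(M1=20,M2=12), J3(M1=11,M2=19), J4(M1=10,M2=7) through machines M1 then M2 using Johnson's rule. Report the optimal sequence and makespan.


Johnson's rule:
Group 1 (M1≤M2, sort by M1): ['J3']
Group 2 (M1>M2, sort desc M2): ['J2', 'J4', 'J1']
Sequence: J3 → J2 → J4 → J1
Makespan calculation:
  J3: M1 done=11, M2 done=30
  J2: M1 done=31, M2 done=43
  J4: M1 done=41, M2 done=50
  J1: M1 done=60, M2 done=62
= Sequence: J3 → J2 → J4 → J1, Makespan: 62


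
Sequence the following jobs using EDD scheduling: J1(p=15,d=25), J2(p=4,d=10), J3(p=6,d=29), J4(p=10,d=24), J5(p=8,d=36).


EDD: sort by earliest due date
  J2: d=10, p=4
  J4: d=24, p=10
  J1: d=25, p=15
  J3: d=29, p=6
  J5: d=36, p=8
Order: J2 → J4 → J1 → J3 → J5


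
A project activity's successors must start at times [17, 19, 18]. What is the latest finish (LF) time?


LF = min of all successor start times
Successors start at: [17, 19, 18]
LF = min(17, 19, 18)
= 17


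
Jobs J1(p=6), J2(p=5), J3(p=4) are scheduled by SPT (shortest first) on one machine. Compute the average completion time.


SPT order: J3 → J2 → J1
Completion times:
  J3: C=4
  J2: C=9
  J1: C=15
Sum = 28, n = 3
Mean flow = 28/3
= 9.33


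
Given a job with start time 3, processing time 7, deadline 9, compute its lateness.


Completion = 3 + 7 = 10
Lateness = C - d = 10 - 9
= 1


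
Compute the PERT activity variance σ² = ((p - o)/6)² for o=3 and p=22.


σ² = ((p - o) / 6)² = (p - o)² / 36
= (22 - 3)² / 36
= 19² / 36
= 361 / 36
= 10.0278


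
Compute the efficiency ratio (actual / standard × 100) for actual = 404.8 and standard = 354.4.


Efficiency = (actual / standard) × 100
= (404.8 / 354.4) × 100
= 114.2%


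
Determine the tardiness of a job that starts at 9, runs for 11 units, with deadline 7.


Completion = start + processing = 9 + 11 = 20
Tardiness = max(0, C - d) = max(0, 20 - 7)
= max(0, 13)
= 13


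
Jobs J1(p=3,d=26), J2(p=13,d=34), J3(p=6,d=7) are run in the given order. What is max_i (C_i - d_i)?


Lateness per job (L = C - d):
  J1: C=3, d=26, L=-23
  J2: C=16, d=34, L=-18
  J3: C=22, d=7, L=15
Lmax = max(-23, -18, 15)
= 15


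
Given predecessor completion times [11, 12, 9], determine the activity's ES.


ES = max of all predecessor completion times
Predecessors: [11, 12, 9]
ES = max(11, 12, 9)
= 12


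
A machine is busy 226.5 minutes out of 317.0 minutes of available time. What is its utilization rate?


Utilization = busy / total × 100
= 226.5 / 317.0 × 100
= 71.5%


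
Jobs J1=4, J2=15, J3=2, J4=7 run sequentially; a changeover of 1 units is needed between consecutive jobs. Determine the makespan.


Makespan = Σ processing + (n-1) × setup
= (4 + 15 + 2 + 7) + (4-1)×1
= 28 + 3
= 31 time units


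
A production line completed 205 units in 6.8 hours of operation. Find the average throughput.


Throughput = units / time
= 205 / 6.8
= 30.1 units/hour


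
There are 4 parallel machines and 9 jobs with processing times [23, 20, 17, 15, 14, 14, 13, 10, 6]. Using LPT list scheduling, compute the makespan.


Jobs (LPT sorted): [23, 20, 17, 15, 14, 14, 13, 10, 6]
Machines: 4
  J=23 → Machine 1 (load: 0+23=23)
  J=20 → Machine 2 (load: 0+20=20)
  J=17 → Machine 3 (load: 0+17=17)
  J=15 → Machine 4 (load: 0+15=15)
  J=14 → Machine 4 (load: 15+14=29)
  J=14 → Machine 3 (load: 17+14=31)
  J=13 → Machine 2 (load: 20+13=33)
  J=10 → Machine 1 (load: 23+10=33)
  J=6 → Machine 4 (load: 29+6=35)
Machine loads: [33, 33, 31, 35]
Makespan = max = 35 time units


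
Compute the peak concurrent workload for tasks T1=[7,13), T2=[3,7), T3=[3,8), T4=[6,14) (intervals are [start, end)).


Check each time point for overlaps:
  t=6: 3 tasks active (T2, T3, T4)
Max concurrent = 3


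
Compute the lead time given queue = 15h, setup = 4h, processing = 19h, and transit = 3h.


Lead time = queue + setup + processing + transit
= 15 + 4 + 19 + 3
= 41 hours


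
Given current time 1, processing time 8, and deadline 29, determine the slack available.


Slack = due - current_time - processing
= 29 - 1 - 8
= 20


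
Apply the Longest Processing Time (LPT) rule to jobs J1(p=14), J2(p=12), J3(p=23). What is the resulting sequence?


LPT: sort by longest processing time first
  J3: p=23
  J1: p=14
  J2: p=12
Order: J3 → J1 → J2


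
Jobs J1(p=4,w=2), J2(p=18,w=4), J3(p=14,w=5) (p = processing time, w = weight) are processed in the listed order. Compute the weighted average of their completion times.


Completion times:
  J1: C=4, w×C=2×4=8
  J2: C=22, w×C=4×22=88
  J3: C=36, w×C=5×36=180
Sum w×C = 276
Sum w = 11
Weighted avg = 276/11
= 25.09


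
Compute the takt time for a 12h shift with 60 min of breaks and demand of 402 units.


Available = 12×60 - 60 = 660 min
Takt time = 660 / 402
= 1.64 min/unit


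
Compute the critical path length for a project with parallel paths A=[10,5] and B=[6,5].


Path A: 10 + 5 = 15
Path B: 6 + 5 = 11
Critical path = longest = max(15, 11)
= 15 (Path A)


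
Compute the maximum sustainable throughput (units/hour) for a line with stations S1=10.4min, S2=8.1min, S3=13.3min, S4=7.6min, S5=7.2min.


Bottleneck = longest station time
Station times: [10.4, 8.1, 13.3, 7.6, 7.2]
Max = 13.3 min
Rate = 60 / 13.3
= 4.51 units/hour (bottleneck: 13.3min)


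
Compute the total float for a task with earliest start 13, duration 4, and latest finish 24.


EF = ES + duration = 13 + 4 = 17
LS = LF - duration = 24 - 4 = 20
Total Float = LF - EF = 24 - 17
(or LS - ES = 20 - 13)
= 7


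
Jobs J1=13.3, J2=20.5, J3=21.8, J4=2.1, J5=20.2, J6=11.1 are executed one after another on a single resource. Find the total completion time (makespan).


Sequential makespan: sum all processing times
= 13.3 + 20.5 + 21.8 + 2.1 + 20.2 + 11.1
= 89.0 time units


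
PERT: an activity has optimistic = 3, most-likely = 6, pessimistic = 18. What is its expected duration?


te = (o + 4m + p) / 6
= (3 + 4×6 + 18) / 6
= (3 + 24 + 18) / 6
= 45 / 6
= 7.50


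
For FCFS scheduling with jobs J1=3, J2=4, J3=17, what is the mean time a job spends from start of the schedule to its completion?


Completion times:
  J1: completes at 3
  J2: completes at 7
  J3: completes at 24
Sum = 34
Average = 34/3
= 11.33


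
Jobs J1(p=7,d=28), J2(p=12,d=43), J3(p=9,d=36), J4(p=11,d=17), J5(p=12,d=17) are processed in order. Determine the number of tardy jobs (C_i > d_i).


Completion vs due date:
  J1: C=7, d=28 → on time
  J2: C=19, d=43 → on time
  J3: C=28, d=36 → on time
  J4: C=39, d=17 → TARDY
  J5: C=51, d=17 → TARDY
Tardy jobs: J4, J5
Count = 2


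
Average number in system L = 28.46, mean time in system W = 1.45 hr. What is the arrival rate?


Little's law: L = λW → λ = L / W
= 28.46 / 1.45
= 19.63 per hour


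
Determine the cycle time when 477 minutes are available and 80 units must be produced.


Cycle time = available time / demand
= 477 / 80
= 5.96 min/unit


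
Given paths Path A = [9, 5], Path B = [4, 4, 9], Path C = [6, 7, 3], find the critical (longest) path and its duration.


Path A: 9 + 5 = 14
Path B: 4 + 4 + 9 = 17
Path C: 6 + 7 + 3 = 16
Critical path = longest = max(14, 17, 16)
= 17 (Path B)


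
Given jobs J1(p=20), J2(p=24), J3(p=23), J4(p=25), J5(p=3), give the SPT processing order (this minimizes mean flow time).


SPT: sort by shortest processing time
  J5: p=3
  J1: p=20
  J3: p=23
  J2: p=24
  J4: p=25
Order: J5 → J1 → J3 → J2 → J4


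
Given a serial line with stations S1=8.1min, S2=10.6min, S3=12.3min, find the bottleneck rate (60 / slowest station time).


Bottleneck = longest station time
Station times: [8.1, 10.6, 12.3]
Max = 12.3 min
Rate = 60 / 12.3
= 4.88 units/hour (bottleneck: 12.3min)


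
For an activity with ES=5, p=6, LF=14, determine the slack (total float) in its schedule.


EF = ES + duration = 5 + 6 = 11
LS = LF - duration = 14 - 6 = 8
Total Float = LF - EF = 14 - 11
(or LS - ES = 8 - 5)
= 3


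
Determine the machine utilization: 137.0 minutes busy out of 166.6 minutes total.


Utilization = busy / total × 100
= 137.0 / 166.6 × 100
= 82.2%


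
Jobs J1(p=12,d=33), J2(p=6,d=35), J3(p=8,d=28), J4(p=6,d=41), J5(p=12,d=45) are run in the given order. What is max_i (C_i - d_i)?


Lateness per job (L = C - d):
  J1: C=12, d=33, L=-21
  J2: C=18, d=35, L=-17
  J3: C=26, d=28, L=-2
  J4: C=32, d=41, L=-9
  J5: C=44, d=45, L=-1
Lmax = max(-21, -17, -2, -9, -1)
= -1


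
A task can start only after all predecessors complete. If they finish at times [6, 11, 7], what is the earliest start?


ES = max of all predecessor completion times
Predecessors: [6, 11, 7]
ES = max(6, 11, 7)
= 11


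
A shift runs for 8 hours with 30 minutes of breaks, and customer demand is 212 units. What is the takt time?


Available = 8×60 - 30 = 450 min
Takt time = 450 / 212
= 2.12 min/unit


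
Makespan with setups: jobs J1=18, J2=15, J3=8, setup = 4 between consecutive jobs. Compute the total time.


Makespan = Σ processing + (n-1) × setup
= (18 + 15 + 8) + (3-1)×4
= 41 + 8
= 49 time units


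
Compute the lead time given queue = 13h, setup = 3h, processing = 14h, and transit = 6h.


Lead time = queue + setup + processing + transit
= 13 + 3 + 14 + 6
= 36 hours


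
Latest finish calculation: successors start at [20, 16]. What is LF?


LF = min of all successor start times
Successors start at: [20, 16]
LF = min(20, 16)
= 16


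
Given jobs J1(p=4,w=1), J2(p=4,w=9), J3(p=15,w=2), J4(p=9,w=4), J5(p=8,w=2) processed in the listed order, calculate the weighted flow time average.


Completion times:
  J1: C=4, w×C=1×4=4
  J2: C=8, w×C=9×8=72
  J3: C=23, w×C=2×23=46
  J4: C=32, w×C=4×32=128
  J5: C=40, w×C=2×40=80
Sum w×C = 330
Sum w = 18
Weighted avg = 330/18
= 18.33


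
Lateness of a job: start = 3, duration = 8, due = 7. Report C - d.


Completion = 3 + 8 = 11
Lateness = C - d = 11 - 7
= 4


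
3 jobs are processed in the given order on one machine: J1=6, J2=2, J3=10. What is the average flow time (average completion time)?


Completion times:
  J1: completes at 6
  J2: completes at 8
  J3: completes at 18
Sum = 32
Average = 32/3
= 10.67


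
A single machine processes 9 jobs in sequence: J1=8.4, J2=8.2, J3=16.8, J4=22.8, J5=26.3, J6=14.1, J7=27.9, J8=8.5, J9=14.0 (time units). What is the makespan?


Sequential makespan: sum all processing times
= 8.4 + 8.2 + 16.8 + 22.8 + 26.3 + 14.1 + 27.9 + 8.5 + 14.0
= 147.0 time units


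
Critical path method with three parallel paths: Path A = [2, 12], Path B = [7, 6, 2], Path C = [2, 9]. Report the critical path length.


Path A: 2 + 12 = 14
Path B: 7 + 6 + 2 = 15
Path C: 2 + 9 = 11
Critical path = longest = max(14, 15, 11)
= 15 (Path B)


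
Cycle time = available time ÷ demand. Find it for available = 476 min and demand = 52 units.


Cycle time = available time / demand
= 476 / 52
= 9.15 min/unit


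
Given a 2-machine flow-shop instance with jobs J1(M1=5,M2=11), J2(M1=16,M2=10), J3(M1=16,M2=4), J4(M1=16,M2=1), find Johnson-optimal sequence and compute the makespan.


Johnson's rule:
Group 1 (M1≤M2, sort by M1): ['J1']
Group 2 (M1>M2, sort desc M2): ['J2', 'J3', 'J4']
Sequence: J1 → J2 → J3 → J4
Makespan calculation:
  J1: M1 done=5, M2 done=16
  J2: M1 done=21, M2 done=31
  J3: M1 done=37, M2 done=41
  J4: M1 done=53, M2 done=54
= Sequence: J1 → J2 → J3 → J4, Makespan: 54


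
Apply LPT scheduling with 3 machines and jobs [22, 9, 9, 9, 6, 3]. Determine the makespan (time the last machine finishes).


Jobs (LPT sorted): [22, 9, 9, 9, 6, 3]
Machines: 3
  J=22 → Machine 1 (load: 0+22=22)
  J=9 → Machine 2 (load: 0+9=9)
  J=9 → Machine 3 (load: 0+9=9)
  J=9 → Machine 2 (load: 9+9=18)
  J=6 → Machine 3 (load: 9+6=15)
  J=3 → Machine 3 (load: 15+3=18)
Machine loads: [22, 18, 18]
Makespan = max = 22 time units


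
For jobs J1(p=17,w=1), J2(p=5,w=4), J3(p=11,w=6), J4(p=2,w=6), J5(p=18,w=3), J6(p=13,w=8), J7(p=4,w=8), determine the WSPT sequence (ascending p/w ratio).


WSPT (Smith's rule): sort by p/w ascending
  J4: p/w = 2/6 = 0.333
  J7: p/w = 4/8 = 0.500
  J2: p/w = 5/4 = 1.250
  J6: p/w = 13/8 = 1.625
  J3: p/w = 11/6 = 1.833
  J5: p/w = 18/3 = 6.000
  J1: p/w = 17/1 = 17.000
Order: J4 → J7 → J2 → J6 → J3 → J5 → J1


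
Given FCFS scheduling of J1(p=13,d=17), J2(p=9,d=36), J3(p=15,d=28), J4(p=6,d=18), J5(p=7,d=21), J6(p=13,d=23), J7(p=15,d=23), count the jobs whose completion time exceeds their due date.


Completion vs due date:
  J1: C=13, d=17 → on time
  J2: C=22, d=36 → on time
  J3: C=37, d=28 → TARDY
  J4: C=43, d=18 → TARDY
  J5: C=50, d=21 → TARDY
  J6: C=63, d=23 → TARDY
  J7: C=78, d=23 → TARDY
Tardy jobs: J3, J4, J5, J6, J7
Count = 5


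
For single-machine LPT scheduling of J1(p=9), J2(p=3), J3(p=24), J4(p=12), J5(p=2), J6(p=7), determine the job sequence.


LPT: sort by longest processing time first
  J3: p=24
  J4: p=12
  J1: p=9
  J6: p=7
  J2: p=3
  J5: p=2
Order: J3 → J4 → J1 → J6 → J2 → J5


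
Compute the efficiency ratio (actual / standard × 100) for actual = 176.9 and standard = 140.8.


Efficiency = (actual / standard) × 100
= (176.9 / 140.8) × 100
= 125.6%


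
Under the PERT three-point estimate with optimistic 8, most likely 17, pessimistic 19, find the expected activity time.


te = (o + 4m + p) / 6
= (8 + 4×17 + 19) / 6
= (8 + 68 + 19) / 6
= 95 / 6
= 15.83


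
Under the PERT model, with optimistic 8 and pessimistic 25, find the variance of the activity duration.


σ² = ((p - o) / 6)² = (p - o)² / 36
= (25 - 8)² / 36
= 17² / 36
= 289 / 36
= 8.0278


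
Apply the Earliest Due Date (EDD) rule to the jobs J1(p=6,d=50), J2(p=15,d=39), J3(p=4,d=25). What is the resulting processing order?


EDD: sort by earliest due date
  J3: d=25, p=4
  J2: d=39, p=15
  J1: d=50, p=6
Order: J3 → J2 → J1


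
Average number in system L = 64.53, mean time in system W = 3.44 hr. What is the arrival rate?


Little's law: L = λW → λ = L / W
= 64.53 / 3.44
= 18.76 per hour


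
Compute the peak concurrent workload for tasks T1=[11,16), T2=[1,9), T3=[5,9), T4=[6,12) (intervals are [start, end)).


Check each time point for overlaps:
  t=6: 3 tasks active (T2, T3, T4)
Max concurrent = 3


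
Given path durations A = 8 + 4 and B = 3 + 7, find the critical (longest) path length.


Path A: 8 + 4 = 12
Path B: 3 + 7 = 10
Critical path = longest = max(12, 10)
= 12 (Path A)


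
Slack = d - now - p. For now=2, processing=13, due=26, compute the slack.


Slack = due - current_time - processing
= 26 - 2 - 13
= 11


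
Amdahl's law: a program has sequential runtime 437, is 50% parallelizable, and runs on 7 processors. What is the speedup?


Amdahl's law: T_p = T × ((1-p) + p/N)
= 437 × ((1-0.5) + 0.5/7)
= 437 × (0.50 + 0.0714)
= 437 × 0.5714
= 249.71
Speedup = 437/249.71
= 1.75×


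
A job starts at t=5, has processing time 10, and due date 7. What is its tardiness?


Completion = start + processing = 5 + 10 = 15
Tardiness = max(0, C - d) = max(0, 15 - 7)
= max(0, 8)
= 8


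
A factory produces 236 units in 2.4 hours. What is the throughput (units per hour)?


Throughput = units / time
= 236 / 2.4
= 98.3 units/hour


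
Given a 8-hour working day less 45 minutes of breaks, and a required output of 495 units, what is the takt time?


Available = 8×60 - 45 = 435 min
Takt time = 435 / 495
= 0.88 min/unit


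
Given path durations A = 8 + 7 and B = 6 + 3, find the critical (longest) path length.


Path A: 8 + 7 = 15
Path B: 6 + 3 = 9
Critical path = longest = max(15, 9)
= 15 (Path A)


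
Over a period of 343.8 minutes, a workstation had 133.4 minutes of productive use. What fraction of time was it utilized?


Utilization = busy / total × 100
= 133.4 / 343.8 × 100
= 38.8%


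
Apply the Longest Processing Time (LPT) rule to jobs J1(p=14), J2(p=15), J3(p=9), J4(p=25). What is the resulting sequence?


LPT: sort by longest processing time first
  J4: p=25
  J2: p=15
  J1: p=14
  J3: p=9
Order: J4 → J2 → J1 → J3


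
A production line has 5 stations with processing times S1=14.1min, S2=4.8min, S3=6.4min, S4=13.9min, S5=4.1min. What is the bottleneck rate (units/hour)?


Bottleneck = longest station time
Station times: [14.1, 4.8, 6.4, 13.9, 4.1]
Max = 14.1 min
Rate = 60 / 14.1
= 4.26 units/hour (bottleneck: 14.1min)


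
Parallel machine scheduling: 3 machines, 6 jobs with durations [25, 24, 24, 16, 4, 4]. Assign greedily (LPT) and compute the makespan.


Jobs (LPT sorted): [25, 24, 24, 16, 4, 4]
Machines: 3
  J=25 → Machine 1 (load: 0+25=25)
  J=24 → Machine 2 (load: 0+24=24)
  J=24 → Machine 3 (load: 0+24=24)
  J=16 → Machine 2 (load: 24+16=40)
  J=4 → Machine 3 (load: 24+4=28)
  J=4 → Machine 1 (load: 25+4=29)
Machine loads: [29, 40, 28]
Makespan = max = 40 time units


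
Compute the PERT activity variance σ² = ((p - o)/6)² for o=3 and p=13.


σ² = ((p - o) / 6)² = (p - o)² / 36
= (13 - 3)² / 36
= 10² / 36
= 100 / 36
= 2.7778


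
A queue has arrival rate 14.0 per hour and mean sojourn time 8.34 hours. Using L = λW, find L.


Little's law: L = λ × W
= 14.0 × 8.34
= 116.76


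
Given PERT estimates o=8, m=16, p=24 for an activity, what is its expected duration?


te = (o + 4m + p) / 6
= (8 + 4×16 + 24) / 6
= (8 + 64 + 24) / 6
= 96 / 6
= 16.00


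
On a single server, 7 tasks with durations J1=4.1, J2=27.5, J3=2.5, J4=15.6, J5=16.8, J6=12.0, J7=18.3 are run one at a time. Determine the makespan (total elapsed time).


Sequential makespan: sum all processing times
= 4.1 + 27.5 + 2.5 + 15.6 + 16.8 + 12.0 + 18.3
= 96.8 time units


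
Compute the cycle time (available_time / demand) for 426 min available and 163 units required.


Cycle time = available time / demand
= 426 / 163
= 2.61 min/unit


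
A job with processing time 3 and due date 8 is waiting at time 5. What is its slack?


Slack = due - current_time - processing
= 8 - 5 - 3
= 0


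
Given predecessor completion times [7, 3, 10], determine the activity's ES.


ES = max of all predecessor completion times
Predecessors: [7, 3, 10]
ES = max(7, 3, 10)
= 10


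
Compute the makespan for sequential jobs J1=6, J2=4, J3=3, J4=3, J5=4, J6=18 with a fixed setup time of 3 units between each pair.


Makespan = Σ processing + (n-1) × setup
= (6 + 4 + 3 + 3 + 4 + 18) + (6-1)×3
= 38 + 15
= 53 time units


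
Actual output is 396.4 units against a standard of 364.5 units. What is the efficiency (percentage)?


Efficiency = (actual / standard) × 100
= (396.4 / 364.5) × 100
= 108.8%


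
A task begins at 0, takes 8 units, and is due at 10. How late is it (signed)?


Completion = 0 + 8 = 8
Lateness = C - d = 8 - 10
= -2


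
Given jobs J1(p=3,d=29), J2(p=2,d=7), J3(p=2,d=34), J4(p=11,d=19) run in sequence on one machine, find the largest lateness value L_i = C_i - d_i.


Lateness per job (L = C - d):
  J1: C=3, d=29, L=-26
  J2: C=5, d=7, L=-2
  J3: C=7, d=34, L=-27
  J4: C=18, d=19, L=-1
Lmax = max(-26, -2, -27, -1)
= -1


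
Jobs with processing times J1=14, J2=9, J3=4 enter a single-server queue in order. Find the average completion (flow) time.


Completion times:
  J1: completes at 14
  J2: completes at 23
  J3: completes at 27
Sum = 64
Average = 64/3
= 21.33


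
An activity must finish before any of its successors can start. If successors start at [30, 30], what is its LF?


LF = min of all successor start times
Successors start at: [30, 30]
LF = min(30, 30)
= 30


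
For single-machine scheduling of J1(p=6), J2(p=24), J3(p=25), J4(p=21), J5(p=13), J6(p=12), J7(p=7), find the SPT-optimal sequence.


SPT: sort by shortest processing time
  J1: p=6
  J7: p=7
  J6: p=12
  J5: p=13
  J4: p=21
  J2: p=24
  J3: p=25
Order: J1 → J7 → J6 → J5 → J4 → J2 → J3


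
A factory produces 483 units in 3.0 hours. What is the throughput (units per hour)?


Throughput = units / time
= 483 / 3.0
= 161.0 units/hour


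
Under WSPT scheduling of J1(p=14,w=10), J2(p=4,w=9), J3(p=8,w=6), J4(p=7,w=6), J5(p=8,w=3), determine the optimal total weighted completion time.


WSPT order (by p/w): J2 → J4 → J3 → J1 → J5
  J2: C=4, w·C=9×4=36
  J4: C=11, w·C=6×11=66
  J3: C=19, w·C=6×19=114
  J1: C=33, w·C=10×33=330
  J5: C=41, w·C=3×41=123
Σ w·C = 669
= 669


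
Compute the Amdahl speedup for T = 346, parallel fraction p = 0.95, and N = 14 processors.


Amdahl's law: T_p = T × ((1-p) + p/N)
= 346 × ((1-0.95) + 0.95/14)
= 346 × (0.05 + 0.0679)
= 346 × 0.1179
= 40.78
Speedup = 346/40.78
= 8.48×


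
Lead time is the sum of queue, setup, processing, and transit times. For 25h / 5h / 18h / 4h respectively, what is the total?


Lead time = queue + setup + processing + transit
= 25 + 5 + 18 + 4
= 52 hours


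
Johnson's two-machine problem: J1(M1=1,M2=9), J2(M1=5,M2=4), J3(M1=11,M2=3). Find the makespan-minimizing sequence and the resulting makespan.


Johnson's rule:
Group 1 (M1≤M2, sort by M1): ['J1']
Group 2 (M1>M2, sort desc M2): ['J2', 'J3']
Sequence: J1 → J2 → J3
Makespan calculation:
  J1: M1 done=1, M2 done=10
  J2: M1 done=6, M2 done=14
  J3: M1 done=17, M2 done=20
= Sequence: J1 → J2 → J3, Makespan: 20


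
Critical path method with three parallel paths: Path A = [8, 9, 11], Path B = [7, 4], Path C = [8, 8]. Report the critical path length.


Path A: 8 + 9 + 11 = 28
Path B: 7 + 4 = 11
Path C: 8 + 8 = 16
Critical path = longest = max(28, 11, 16)
= 28 (Path A)


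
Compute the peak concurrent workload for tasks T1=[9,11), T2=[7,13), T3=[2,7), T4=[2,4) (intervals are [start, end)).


Check each time point for overlaps:
  t=2: 2 tasks active (T3, T4)
Max concurrent = 2


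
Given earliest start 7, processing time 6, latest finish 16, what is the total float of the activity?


EF = ES + duration = 7 + 6 = 13
LS = LF - duration = 16 - 6 = 10
Total Float = LF - EF = 16 - 13
(or LS - ES = 10 - 7)
= 3


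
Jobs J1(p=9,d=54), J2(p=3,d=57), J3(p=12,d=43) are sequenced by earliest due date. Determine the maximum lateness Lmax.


EDD order: J3 → J1 → J2
Completion and lateness:
  J3: C=12, d=43, L=12-43=-31
  J1: C=21, d=54, L=21-54=-33
  J2: C=24, d=57, L=24-57=-33
Lmax = max(-31, -33, -33)
= -31


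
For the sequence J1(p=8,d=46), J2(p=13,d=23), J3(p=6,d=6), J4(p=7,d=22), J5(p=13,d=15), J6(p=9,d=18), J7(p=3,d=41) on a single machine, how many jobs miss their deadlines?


Completion vs due date:
  J1: C=8, d=46 → on time
  J2: C=21, d=23 → on time
  J3: C=27, d=6 → TARDY
  J4: C=34, d=22 → TARDY
  J5: C=47, d=15 → TARDY
  J6: C=56, d=18 → TARDY
  J7: C=59, d=41 → TARDY
Tardy jobs: J3, J4, J5, J6, J7
Count = 5


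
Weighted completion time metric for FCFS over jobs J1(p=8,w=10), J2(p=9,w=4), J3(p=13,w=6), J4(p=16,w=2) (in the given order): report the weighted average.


Completion times:
  J1: C=8, w×C=10×8=80
  J2: C=17, w×C=4×17=68
  J3: C=30, w×C=6×30=180
  J4: C=46, w×C=2×46=92
Sum w×C = 420
Sum w = 22
Weighted avg = 420/22
= 19.09


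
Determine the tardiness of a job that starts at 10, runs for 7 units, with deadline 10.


Completion = start + processing = 10 + 7 = 17
Tardiness = max(0, C - d) = max(0, 17 - 10)
= max(0, 7)
= 7


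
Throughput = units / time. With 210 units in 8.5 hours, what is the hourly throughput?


Throughput = units / time
= 210 / 8.5
= 24.7 units/hour


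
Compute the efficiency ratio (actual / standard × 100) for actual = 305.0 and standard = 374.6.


Efficiency = (actual / standard) × 100
= (305.0 / 374.6) × 100
= 81.4%


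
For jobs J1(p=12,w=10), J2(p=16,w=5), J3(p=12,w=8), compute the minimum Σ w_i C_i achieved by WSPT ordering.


WSPT order (by p/w): J1 → J3 → J2
  J1: C=12, w·C=10×12=120
  J3: C=24, w·C=8×24=192
  J2: C=40, w·C=5×40=200
Σ w·C = 512
= 512


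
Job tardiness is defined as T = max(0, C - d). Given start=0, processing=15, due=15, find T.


Completion = start + processing = 0 + 15 = 15
Tardiness = max(0, C - d) = max(0, 15 - 15)
= max(0, 0)
= 0


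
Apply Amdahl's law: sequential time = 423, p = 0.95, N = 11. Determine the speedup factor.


Amdahl's law: T_p = T × ((1-p) + p/N)
= 423 × ((1-0.95) + 0.95/11)
= 423 × (0.05 + 0.0864)
= 423 × 0.1364
= 57.68
Speedup = 423/57.68
= 7.33×


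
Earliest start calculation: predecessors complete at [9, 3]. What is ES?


ES = max of all predecessor completion times
Predecessors: [9, 3]
ES = max(9, 3)
= 9


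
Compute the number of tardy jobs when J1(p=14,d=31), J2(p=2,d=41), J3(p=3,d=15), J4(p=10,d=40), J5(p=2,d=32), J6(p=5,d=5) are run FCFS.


Completion vs due date:
  J1: C=14, d=31 → on time
  J2: C=16, d=41 → on time
  J3: C=19, d=15 → TARDY
  J4: C=29, d=40 → on time
  J5: C=31, d=32 → on time
  J6: C=36, d=5 → TARDY
Tardy jobs: J3, J6
Count = 2


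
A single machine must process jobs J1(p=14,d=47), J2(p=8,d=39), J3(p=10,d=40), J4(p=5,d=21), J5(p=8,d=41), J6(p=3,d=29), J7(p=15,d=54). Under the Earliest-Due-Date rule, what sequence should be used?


EDD: sort by earliest due date
  J4: d=21, p=5
  J6: d=29, p=3
  J2: d=39, p=8
  J3: d=40, p=10
  J5: d=41, p=8
  J1: d=47, p=14
  J7: d=54, p=15
Order: J4 → J6 → J2 → J3 → J5 → J1 → J7


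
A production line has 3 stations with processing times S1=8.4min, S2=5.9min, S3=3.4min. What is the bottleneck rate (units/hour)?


Bottleneck = longest station time
Station times: [8.4, 5.9, 3.4]
Max = 8.4 min
Rate = 60 / 8.4
= 7.14 units/hour (bottleneck: 8.4min)


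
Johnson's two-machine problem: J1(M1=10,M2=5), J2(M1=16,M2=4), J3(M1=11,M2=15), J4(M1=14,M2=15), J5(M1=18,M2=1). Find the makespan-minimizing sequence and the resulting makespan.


Johnson's rule:
Group 1 (M1≤M2, sort by M1): ['J3', 'J4']
Group 2 (M1>M2, sort desc M2): ['J1', 'J2', 'J5']
Sequence: J3 → J4 → J1 → J2 → J5
Makespan calculation:
  J3: M1 done=11, M2 done=26
  J4: M1 done=25, M2 done=41
  J1: M1 done=35, M2 done=46
  J2: M1 done=51, M2 done=55
  J5: M1 done=69, M2 done=70
= Sequence: J3 → J4 → J1 → J2 → J5, Makespan: 70


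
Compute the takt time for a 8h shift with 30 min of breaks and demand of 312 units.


Available = 8×60 - 30 = 450 min
Takt time = 450 / 312
= 1.44 min/unit


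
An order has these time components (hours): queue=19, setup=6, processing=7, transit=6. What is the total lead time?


Lead time = queue + setup + processing + transit
= 19 + 6 + 7 + 6
= 38 hours


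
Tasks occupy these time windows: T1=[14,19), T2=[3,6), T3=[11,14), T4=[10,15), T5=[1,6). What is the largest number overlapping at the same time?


Check each time point for overlaps:
  t=3: 2 tasks active (T2, T5)
Max concurrent = 2


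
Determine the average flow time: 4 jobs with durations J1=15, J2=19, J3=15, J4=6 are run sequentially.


Completion times:
  J1: completes at 15
  J2: completes at 34
  J3: completes at 49
  J4: completes at 55
Sum = 153
Average = 153/4
= 38.25


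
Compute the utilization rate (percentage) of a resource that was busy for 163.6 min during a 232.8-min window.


Utilization = busy / total × 100
= 163.6 / 232.8 × 100
= 70.3%


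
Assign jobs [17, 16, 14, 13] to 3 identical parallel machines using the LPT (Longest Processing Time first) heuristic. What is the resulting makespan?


Jobs (LPT sorted): [17, 16, 14, 13]
Machines: 3
  J=17 → Machine 1 (load: 0+17=17)
  J=16 → Machine 2 (load: 0+16=16)
  J=14 → Machine 3 (load: 0+14=14)
  J=13 → Machine 3 (load: 14+13=27)
Machine loads: [17, 16, 27]
Makespan = max = 27 time units


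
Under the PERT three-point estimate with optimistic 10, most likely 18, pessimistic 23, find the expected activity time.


te = (o + 4m + p) / 6
= (10 + 4×18 + 23) / 6
= (10 + 72 + 23) / 6
= 105 / 6
= 17.50


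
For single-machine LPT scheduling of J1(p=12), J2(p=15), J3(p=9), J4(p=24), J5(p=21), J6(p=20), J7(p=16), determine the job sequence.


LPT: sort by longest processing time first
  J4: p=24
  J5: p=21
  J6: p=20
  J7: p=16
  J2: p=15
  J1: p=12
  J3: p=9
Order: J4 → J5 → J6 → J7 → J2 → J1 → J3


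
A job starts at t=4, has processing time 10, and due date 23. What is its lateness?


Completion = 4 + 10 = 14
Lateness = C - d = 14 - 23
= -9


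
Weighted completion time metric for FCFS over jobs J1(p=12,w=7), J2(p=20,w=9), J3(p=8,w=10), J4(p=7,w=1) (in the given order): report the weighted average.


Completion times:
  J1: C=12, w×C=7×12=84
  J2: C=32, w×C=9×32=288
  J3: C=40, w×C=10×40=400
  J4: C=47, w×C=1×47=47
Sum w×C = 819
Sum w = 27
Weighted avg = 819/27
= 30.33


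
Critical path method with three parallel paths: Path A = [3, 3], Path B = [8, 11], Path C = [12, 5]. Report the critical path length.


Path A: 3 + 3 = 6
Path B: 8 + 11 = 19
Path C: 12 + 5 = 17
Critical path = longest = max(6, 19, 17)
= 19 (Path B)


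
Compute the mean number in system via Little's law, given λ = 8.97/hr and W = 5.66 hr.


Little's law: L = λ × W
= 8.97 × 5.66
= 50.77


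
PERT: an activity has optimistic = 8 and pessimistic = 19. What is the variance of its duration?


σ² = ((p - o) / 6)² = (p - o)² / 36
= (19 - 8)² / 36
= 11² / 36
= 121 / 36
= 3.3611


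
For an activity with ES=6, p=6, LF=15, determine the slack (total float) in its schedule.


EF = ES + duration = 6 + 6 = 12
LS = LF - duration = 15 - 6 = 9
Total Float = LF - EF = 15 - 12
(or LS - ES = 9 - 6)
= 3


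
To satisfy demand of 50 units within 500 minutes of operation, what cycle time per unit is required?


Cycle time = available time / demand
= 500 / 50
= 10.00 min/unit


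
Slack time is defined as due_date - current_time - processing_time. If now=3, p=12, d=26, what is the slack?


Slack = due - current_time - processing
= 26 - 3 - 12
= 11


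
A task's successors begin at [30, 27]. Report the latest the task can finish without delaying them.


LF = min of all successor start times
Successors start at: [30, 27]
LF = min(30, 27)
= 27


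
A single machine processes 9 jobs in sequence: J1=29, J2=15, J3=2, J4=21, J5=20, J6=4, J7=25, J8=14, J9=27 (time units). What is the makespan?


Sequential makespan: sum all processing times
= 29 + 15 + 2 + 21 + 20 + 4 + 25 + 14 + 27
= 157 time units


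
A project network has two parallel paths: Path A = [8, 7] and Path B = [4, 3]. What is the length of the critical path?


Path A: 8 + 7 = 15
Path B: 4 + 3 = 7
Critical path = longest = max(15, 7)
= 15 (Path A)


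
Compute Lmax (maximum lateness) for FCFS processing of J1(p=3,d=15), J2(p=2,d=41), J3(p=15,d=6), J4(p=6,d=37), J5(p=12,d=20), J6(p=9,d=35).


Lateness per job (L = C - d):
  J1: C=3, d=15, L=-12
  J2: C=5, d=41, L=-36
  J3: C=20, d=6, L=14
  J4: C=26, d=37, L=-11
  J5: C=38, d=20, L=18
  J6: C=47, d=35, L=12
Lmax = max(-12, -36, 14, -11, 18, 12)
= 18


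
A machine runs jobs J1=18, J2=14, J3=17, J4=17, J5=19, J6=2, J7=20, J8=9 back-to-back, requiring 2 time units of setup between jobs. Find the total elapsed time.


Makespan = Σ processing + (n-1) × setup
= (18 + 14 + 17 + 17 + 19 + 2 + 20 + 9) + (8-1)×2
= 116 + 14
= 130 time units


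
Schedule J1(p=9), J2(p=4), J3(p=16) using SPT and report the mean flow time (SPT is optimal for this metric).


SPT order: J2 → J1 → J3
Completion times:
  J2: C=4
  J1: C=13
  J3: C=29
Sum = 46, n = 3
Mean flow = 46/3
= 15.33


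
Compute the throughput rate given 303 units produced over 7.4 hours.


Throughput = units / time
= 303 / 7.4
= 40.9 units/hour


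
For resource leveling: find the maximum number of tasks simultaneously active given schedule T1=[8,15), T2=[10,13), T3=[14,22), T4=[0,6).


Check each time point for overlaps:
  t=10: 2 tasks active (T1, T2)
Max concurrent = 2
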